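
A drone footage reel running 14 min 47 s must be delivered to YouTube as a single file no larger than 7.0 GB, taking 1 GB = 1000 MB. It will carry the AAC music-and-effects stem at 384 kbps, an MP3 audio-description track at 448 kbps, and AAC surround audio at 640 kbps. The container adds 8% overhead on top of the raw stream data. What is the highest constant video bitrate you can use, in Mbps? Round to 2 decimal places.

56.99 Mbps

Budget: 7.0 GB = 56000.0 Mb.
Stream payload after overhead: 56000.0 / 1.08 = 51851.9 Mb.
14 min 47 s = 887 s
Total bitrate budget: 51851.9 Mb / 887 s = 58.458 Mbps.
Audio total: 384 + 448 + 640 = 1472 kbps = 1.472 Mbps.
Video: 58.458 − 1.472 = 56.986 Mbps.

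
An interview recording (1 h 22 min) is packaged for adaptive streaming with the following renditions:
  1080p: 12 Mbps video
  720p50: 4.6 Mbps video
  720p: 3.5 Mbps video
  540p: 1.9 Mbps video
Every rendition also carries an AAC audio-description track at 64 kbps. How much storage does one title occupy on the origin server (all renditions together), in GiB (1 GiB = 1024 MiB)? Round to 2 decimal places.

1 h 22 min = 82 min = 4920 s
Audio: 64 kbps = 0.064 Mbps.
Sum of rendition bitrates: (12+0.064) + (4.6+0.064) + (3.5+0.064) + (1.9+0.064) = 22.256 Mbps.
× 4920 s = 109,500 Mb = 13,687 MB = 12.75 GiB.

12.75 GiB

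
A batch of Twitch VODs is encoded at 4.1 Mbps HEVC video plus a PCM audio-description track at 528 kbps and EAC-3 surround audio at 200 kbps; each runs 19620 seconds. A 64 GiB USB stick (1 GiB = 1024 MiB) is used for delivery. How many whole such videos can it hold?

5

Audio total: 528 + 200 = 728 kbps = 0.728 Mbps.
Total bitrate: 4.828 Mbps.
Per item: 4.828 Mbps × 19620 s = 94,725 Mb = 11,841 MB.
Capacity: 64 GiB = 549,756 Mb; 5.80 items → 5 complete.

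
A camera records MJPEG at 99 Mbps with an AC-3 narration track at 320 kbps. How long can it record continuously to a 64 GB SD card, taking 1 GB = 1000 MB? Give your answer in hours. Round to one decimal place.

Audio: 320 kbps = 0.320 Mbps.
Total bitrate: 99 + 0.320 = 99.320 Mbps.
Capacity: 64 GB = 512,000 Mb.
Recording time: 512,000 / 99.320 = 5,155 s ≈ 1.43 hours.

1.4 hours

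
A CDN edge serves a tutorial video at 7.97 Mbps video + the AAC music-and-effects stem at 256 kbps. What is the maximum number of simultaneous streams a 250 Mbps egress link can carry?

30

Audio: 256 kbps = 0.256 Mbps.
Per-viewer media rate: 8.226 Mbps.
250 Mbps = 250.0 Mbps; 250.0 / 8.226 = 30.39 → 30 viewers.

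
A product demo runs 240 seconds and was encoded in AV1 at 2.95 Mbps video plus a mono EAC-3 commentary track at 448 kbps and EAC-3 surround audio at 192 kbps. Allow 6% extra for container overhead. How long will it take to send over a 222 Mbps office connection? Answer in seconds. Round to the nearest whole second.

Audio total: 448 + 192 = 640 kbps = 0.640 Mbps.
Total bitrate: 3.590 Mbps.
File: 3.590 Mbps × 240 s = 861.6 Mb.
With 6% container overhead: ×1.06. → 913.3 Mb.
At 222 Mbps: 913.3 / 222 = 4.1 s ≈ 4.11 seconds.

4 seconds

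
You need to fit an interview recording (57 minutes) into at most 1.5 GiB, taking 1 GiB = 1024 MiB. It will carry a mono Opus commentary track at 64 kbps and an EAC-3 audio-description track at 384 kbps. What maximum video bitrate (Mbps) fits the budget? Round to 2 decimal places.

Budget: 1.5 GiB = 12884.9 Mb.
57 min = 3420 s
Total bitrate budget: 12884.9 Mb / 3420 s = 3.768 Mbps.
Audio total: 64 + 384 = 448 kbps = 0.448 Mbps.
Video: 3.768 − 0.448 = 3.320 Mbps.

3.32 Mbps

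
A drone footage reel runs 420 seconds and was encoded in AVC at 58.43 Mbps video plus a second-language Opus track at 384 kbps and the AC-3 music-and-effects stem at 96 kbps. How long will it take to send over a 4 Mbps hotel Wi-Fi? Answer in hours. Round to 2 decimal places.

Audio total: 384 + 96 = 480 kbps = 0.480 Mbps.
Total bitrate: 58.910 Mbps.
File: 58.910 Mbps × 420 s = 24742.2 Mb.
At 4 Mbps: 24742.2 / 4 = 6185.6 s ≈ 1.72 hours.

1.72 hours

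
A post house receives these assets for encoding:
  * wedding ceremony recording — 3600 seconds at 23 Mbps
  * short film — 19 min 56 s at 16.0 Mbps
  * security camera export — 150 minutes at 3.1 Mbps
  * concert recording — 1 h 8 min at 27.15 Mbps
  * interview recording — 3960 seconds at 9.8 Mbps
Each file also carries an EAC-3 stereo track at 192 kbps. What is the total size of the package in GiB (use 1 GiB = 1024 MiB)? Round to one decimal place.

33.0 GiB

Audio: 192 kbps = 0.192 Mbps.
wedding ceremony recording: 23.192 Mbps × 3600 s = 83491.2 Mb
short film: 16.192 Mbps × 1196 s = 19365.6 Mb
security camera export: 3.292 Mbps × 9000 s = 29628.0 Mb
concert recording: 27.342 Mbps × 4080 s = 111555.4 Mb
interview recording: 9.992 Mbps × 3960 s = 39568.3 Mb
Total: 283608.5 Mb = 35451.1 MB.
= 33.02 GiB.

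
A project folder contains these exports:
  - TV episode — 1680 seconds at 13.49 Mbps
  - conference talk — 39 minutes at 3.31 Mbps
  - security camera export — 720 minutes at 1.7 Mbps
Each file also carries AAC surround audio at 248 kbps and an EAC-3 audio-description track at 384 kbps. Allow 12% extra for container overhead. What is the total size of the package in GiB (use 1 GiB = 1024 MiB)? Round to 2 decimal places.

17.43 GiB

Audio total: 248 + 384 = 632 kbps = 0.632 Mbps.
TV episode: 14.122 Mbps × 1680 s × 1.12 = 26572.0 Mb
conference talk: 3.942 Mbps × 2340 s × 1.12 = 10331.2 Mb
security camera export: 2.332 Mbps × 43200 s × 1.12 = 112831.5 Mb
Total: 149734.6 Mb = 18716.8 MB.
= 17.43 GiB.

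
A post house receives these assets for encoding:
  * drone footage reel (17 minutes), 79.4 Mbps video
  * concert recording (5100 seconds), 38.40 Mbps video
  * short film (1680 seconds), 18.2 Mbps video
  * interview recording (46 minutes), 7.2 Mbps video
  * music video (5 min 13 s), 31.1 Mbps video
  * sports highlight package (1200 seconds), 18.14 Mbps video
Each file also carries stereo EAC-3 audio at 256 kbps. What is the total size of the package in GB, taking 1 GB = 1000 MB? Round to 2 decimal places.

45.23 GB

Audio: 256 kbps = 0.256 Mbps.
drone footage reel: 79.656 Mbps × 1020 s = 81249.1 Mb
concert recording: 38.656 Mbps × 5100 s = 197145.6 Mb
short film: 18.456 Mbps × 1680 s = 31006.1 Mb
interview recording: 7.456 Mbps × 2760 s = 20578.6 Mb
music video: 31.356 Mbps × 313 s = 9814.4 Mb
sports highlight package: 18.396 Mbps × 1200 s = 22075.2 Mb
Total: 361869.0 Mb = 45233.6 MB.
= 45.23 GB.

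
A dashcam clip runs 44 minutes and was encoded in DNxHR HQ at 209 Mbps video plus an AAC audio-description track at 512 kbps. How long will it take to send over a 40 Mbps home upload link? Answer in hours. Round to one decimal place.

44 min = 2640 s
Audio: 512 kbps = 0.512 Mbps.
Total bitrate: 209.512 Mbps.
File: 209.512 Mbps × 2640 s = 553111.7 Mb.
At 40 Mbps: 553111.7 / 40 = 13827.8 s ≈ 3.84 hours.

3.8 hours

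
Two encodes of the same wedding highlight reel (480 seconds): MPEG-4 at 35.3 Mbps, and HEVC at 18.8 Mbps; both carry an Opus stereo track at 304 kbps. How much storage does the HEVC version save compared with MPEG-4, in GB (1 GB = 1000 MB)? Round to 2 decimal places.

0.99 GB

Audio: 304 kbps = 0.304 Mbps.
MPEG-4: 35.604 Mbps × 480 s = 17089.9 Mb = 2.136 GB.
HEVC: 19.104 Mbps × 480 s = 9169.9 Mb = 1.146 GB.
Saving: 2.136 − 1.146 = 0.990 GB.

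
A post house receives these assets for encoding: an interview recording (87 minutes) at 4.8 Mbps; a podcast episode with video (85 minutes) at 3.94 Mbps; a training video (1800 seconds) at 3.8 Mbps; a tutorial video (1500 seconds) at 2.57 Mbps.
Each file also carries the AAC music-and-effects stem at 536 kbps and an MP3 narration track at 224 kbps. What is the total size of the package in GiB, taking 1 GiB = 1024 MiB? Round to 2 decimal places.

Audio total: 536 + 224 = 760 kbps = 0.760 Mbps.
interview recording: 5.560 Mbps × 5220 s = 29023.2 Mb
podcast episode with video: 4.700 Mbps × 5100 s = 23970.0 Mb
training video: 4.560 Mbps × 1800 s = 8208.0 Mb
tutorial video: 3.330 Mbps × 1500 s = 4995.0 Mb
Total: 66196.2 Mb = 8274.5 MB.
= 7.706 GiB.

7.71 GiB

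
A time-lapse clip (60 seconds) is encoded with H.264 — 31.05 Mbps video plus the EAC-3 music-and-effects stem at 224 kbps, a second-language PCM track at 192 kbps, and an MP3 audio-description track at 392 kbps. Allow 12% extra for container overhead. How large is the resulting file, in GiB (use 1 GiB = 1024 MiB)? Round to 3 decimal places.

Audio total: 224 + 192 + 392 = 808 kbps = 0.808 Mbps.
Total bitrate: 31.05 + 0.808 = 31.858 Mbps.
Stream data: 31.858 Mbps × 60 s = 1911.5 Mb.
With 12% container overhead: ×1.12.
2,141 Mb = 267,607,200 bytes ÷ 1,073,741,824 = 0.2492 GiB.

0.249 GiB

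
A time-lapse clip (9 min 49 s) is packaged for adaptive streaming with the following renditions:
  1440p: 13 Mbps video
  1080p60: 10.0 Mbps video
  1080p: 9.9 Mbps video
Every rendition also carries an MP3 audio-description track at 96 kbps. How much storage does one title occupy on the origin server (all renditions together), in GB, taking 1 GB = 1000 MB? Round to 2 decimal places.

2.44 GB

9 min 49 s = 589 s
Audio: 96 kbps = 0.096 Mbps.
Sum of rendition bitrates: (13+0.096) + (10.0+0.096) + (9.9+0.096) = 33.188 Mbps.
× 589 s = 19,548 Mb = 2,443 MB = 2.443 GB.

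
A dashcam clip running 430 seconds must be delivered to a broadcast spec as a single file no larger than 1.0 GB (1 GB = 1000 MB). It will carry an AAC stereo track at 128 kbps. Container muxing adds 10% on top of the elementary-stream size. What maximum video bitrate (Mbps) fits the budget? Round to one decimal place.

16.8 Mbps

Budget: 1.0 GB = 8000.0 Mb.
Stream payload after overhead: 8000.0 / 1.10 = 7272.7 Mb.
Total bitrate budget: 7272.7 Mb / 430 s = 16.913 Mbps.
Audio: 128 kbps = 0.128 Mbps.
Video: 16.913 − 0.128 = 16.785 Mbps.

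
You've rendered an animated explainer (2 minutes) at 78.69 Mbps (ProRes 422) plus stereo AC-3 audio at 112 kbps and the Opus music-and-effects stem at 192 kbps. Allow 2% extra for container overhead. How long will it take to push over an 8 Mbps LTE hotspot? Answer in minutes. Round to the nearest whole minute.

20 minutes

2 min = 120 s
Audio total: 112 + 192 = 304 kbps = 0.304 Mbps.
Total bitrate: 78.994 Mbps.
File: 78.994 Mbps × 120 s = 9479.3 Mb.
With 2% container overhead: ×1.02. → 9668.9 Mb.
At 8 Mbps: 9668.9 / 8 = 1208.6 s ≈ 20.1 minutes.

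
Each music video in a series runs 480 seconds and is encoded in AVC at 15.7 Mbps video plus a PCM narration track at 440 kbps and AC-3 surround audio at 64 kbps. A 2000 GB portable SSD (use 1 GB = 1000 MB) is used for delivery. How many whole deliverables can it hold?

2057

Audio total: 440 + 64 = 504 kbps = 0.504 Mbps.
Total bitrate: 16.204 Mbps.
Per item: 16.204 Mbps × 480 s = 7,778 Mb = 972.2 MB.
Capacity: 2000 GB = 16,000,000 Mb; 2057.11 items → 2057 complete.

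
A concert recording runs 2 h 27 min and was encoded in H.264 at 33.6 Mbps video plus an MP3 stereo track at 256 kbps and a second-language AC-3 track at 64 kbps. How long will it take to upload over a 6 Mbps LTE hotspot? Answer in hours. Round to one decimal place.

13.9 hours

2 h 27 min = 147 min = 8820 s
Audio total: 256 + 64 = 320 kbps = 0.320 Mbps.
Total bitrate: 33.920 Mbps.
File: 33.920 Mbps × 8820 s = 299174.4 Mb.
At 6 Mbps: 299174.4 / 6 = 49862.4 s ≈ 13.9 hours.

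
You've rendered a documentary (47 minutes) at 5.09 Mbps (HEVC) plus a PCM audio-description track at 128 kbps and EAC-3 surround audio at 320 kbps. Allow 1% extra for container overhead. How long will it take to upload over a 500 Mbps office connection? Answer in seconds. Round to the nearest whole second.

32 seconds

47 min = 2820 s
Audio total: 128 + 320 = 448 kbps = 0.448 Mbps.
Total bitrate: 5.538 Mbps.
File: 5.538 Mbps × 2820 s = 15617.2 Mb.
With 1% container overhead: ×1.01. → 15773.3 Mb.
At 500 Mbps: 15773.3 / 500 = 31.5 s ≈ 31.5 seconds.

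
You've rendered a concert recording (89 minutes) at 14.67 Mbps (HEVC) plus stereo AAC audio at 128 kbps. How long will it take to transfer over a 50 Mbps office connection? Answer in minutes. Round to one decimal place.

26.3 minutes

89 min = 5340 s
Audio: 128 kbps = 0.128 Mbps.
Total bitrate: 14.798 Mbps.
File: 14.798 Mbps × 5340 s = 79021.3 Mb.
At 50 Mbps: 79021.3 / 50 = 1580.4 s ≈ 26.3 minutes.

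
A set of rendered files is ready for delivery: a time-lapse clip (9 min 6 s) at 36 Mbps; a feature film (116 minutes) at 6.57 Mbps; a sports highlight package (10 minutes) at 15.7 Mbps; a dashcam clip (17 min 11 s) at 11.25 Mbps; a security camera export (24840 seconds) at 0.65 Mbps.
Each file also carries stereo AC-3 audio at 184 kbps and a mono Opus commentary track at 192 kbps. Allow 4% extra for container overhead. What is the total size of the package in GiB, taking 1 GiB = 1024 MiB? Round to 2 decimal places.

Audio total: 184 + 192 = 376 kbps = 0.376 Mbps.
time-lapse clip: 36.376 Mbps × 546 s × 1.04 = 20655.7 Mb
feature film: 6.946 Mbps × 6960 s × 1.04 = 50277.9 Mb
sports highlight package: 16.076 Mbps × 600 s × 1.04 = 10031.4 Mb
dashcam clip: 11.626 Mbps × 1031 s × 1.04 = 12465.9 Mb
security camera export: 1.026 Mbps × 24840 s × 1.04 = 26505.3 Mb
Total: 119936.2 Mb = 14992.0 MB.
= 13.96 GiB.

13.96 GiB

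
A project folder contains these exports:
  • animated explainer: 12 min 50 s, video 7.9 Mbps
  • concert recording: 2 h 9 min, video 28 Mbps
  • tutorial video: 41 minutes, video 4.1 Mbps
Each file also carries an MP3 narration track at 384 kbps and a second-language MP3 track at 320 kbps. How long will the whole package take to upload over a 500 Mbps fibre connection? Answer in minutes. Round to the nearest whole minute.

Audio total: 384 + 320 = 704 kbps = 0.704 Mbps.
animated explainer: 8.604 Mbps × 770 s = 6625.1 Mb
concert recording: 28.704 Mbps × 7740 s = 222169.0 Mb
tutorial video: 4.804 Mbps × 2460 s = 11817.8 Mb
Total: 240611.9 Mb = 30076.5 MB.
At 500 Mbps: 240611.9 / 500 = 481 s ≈ 8.02 minutes.

8 minutes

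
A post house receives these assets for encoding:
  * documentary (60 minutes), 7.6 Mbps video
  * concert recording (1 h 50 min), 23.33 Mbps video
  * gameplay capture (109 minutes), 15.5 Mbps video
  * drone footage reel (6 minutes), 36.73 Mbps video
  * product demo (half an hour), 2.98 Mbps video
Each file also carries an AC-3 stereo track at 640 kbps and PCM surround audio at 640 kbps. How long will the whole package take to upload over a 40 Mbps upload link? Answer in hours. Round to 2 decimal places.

Audio total: 640 + 640 = 1280 kbps = 1.280 Mbps.
documentary: 8.880 Mbps × 3600 s = 31968.0 Mb
concert recording: 24.610 Mbps × 6600 s = 162426.0 Mb
gameplay capture: 16.780 Mbps × 6540 s = 109741.2 Mb
drone footage reel: 38.010 Mbps × 360 s = 13683.6 Mb
product demo: 4.260 Mbps × 1800 s = 7668.0 Mb
Total: 325486.8 Mb = 40685.8 MB.
At 40 Mbps: 325486.8 / 40 = 8137 s ≈ 2.26 hours.

2.26 hours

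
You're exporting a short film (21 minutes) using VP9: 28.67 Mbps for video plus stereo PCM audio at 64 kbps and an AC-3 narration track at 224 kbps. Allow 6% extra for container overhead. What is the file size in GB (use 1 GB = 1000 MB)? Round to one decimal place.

4.8 GB

21 min = 1260 s
Audio total: 64 + 224 = 288 kbps = 0.288 Mbps.
Total bitrate: 28.67 + 0.288 = 28.958 Mbps.
Stream data: 28.958 Mbps × 1260 s = 36487.1 Mb.
With 6% container overhead: ×1.06.
38,676 Mb ÷ 8 = 4,835 MB → 4.835 GB.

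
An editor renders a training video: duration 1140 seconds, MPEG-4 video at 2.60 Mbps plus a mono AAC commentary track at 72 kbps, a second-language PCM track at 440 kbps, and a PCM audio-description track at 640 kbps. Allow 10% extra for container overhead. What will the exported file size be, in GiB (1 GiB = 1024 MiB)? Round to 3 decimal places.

Audio total: 72 + 440 + 640 = 1152 kbps = 1.152 Mbps.
Total bitrate: 2.60 + 1.152 = 3.752 Mbps.
Stream data: 3.752 Mbps × 1140 s = 4277.3 Mb.
With 10% container overhead: ×1.10.
4,705 Mb = 588,126,000 bytes ÷ 1,073,741,824 = 0.5477 GiB.

0.548 GiB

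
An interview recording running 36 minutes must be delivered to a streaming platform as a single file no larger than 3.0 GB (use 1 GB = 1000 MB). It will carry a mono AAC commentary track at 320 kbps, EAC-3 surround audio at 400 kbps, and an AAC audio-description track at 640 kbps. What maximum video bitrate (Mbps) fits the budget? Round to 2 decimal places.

Budget: 3.0 GB = 24000.0 Mb.
36 min = 2160 s
Total bitrate budget: 24000.0 Mb / 2160 s = 11.111 Mbps.
Audio total: 320 + 400 + 640 = 1360 kbps = 1.360 Mbps.
Video: 11.111 − 1.360 = 9.751 Mbps.

9.75 Mbps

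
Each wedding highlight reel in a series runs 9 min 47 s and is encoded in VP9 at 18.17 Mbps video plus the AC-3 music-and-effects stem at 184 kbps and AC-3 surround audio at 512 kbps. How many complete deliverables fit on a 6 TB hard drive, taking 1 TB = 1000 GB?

4334

9 min 47 s = 587 s
Audio total: 184 + 512 = 696 kbps = 0.696 Mbps.
Total bitrate: 18.866 Mbps.
Per item: 18.866 Mbps × 587 s = 11,074 Mb = 1,384 MB.
Capacity: 6 TB = 48,000,000 Mb; 4334.34 items → 4334 complete.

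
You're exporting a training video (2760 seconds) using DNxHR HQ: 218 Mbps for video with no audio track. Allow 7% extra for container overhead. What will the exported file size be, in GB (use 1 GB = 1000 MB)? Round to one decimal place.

Total bitrate: 218 Mbps.
Stream data: 218.000 Mbps × 2760 s = 601680.0 Mb.
With 7% container overhead: ×1.07.
643,798 Mb ÷ 8 = 80,475 MB → 80.47 GB.

80.5 GB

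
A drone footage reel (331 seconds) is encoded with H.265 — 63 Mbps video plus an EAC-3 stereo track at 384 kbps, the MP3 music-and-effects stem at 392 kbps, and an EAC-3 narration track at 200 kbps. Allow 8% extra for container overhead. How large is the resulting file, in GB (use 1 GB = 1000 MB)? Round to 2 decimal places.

Audio total: 384 + 392 + 200 = 976 kbps = 0.976 Mbps.
Total bitrate: 63 + 0.976 = 63.976 Mbps.
Stream data: 63.976 Mbps × 331 s = 21176.1 Mb.
With 8% container overhead: ×1.08.
22,870 Mb ÷ 8 = 2,859 MB → 2.859 GB.

2.86 GB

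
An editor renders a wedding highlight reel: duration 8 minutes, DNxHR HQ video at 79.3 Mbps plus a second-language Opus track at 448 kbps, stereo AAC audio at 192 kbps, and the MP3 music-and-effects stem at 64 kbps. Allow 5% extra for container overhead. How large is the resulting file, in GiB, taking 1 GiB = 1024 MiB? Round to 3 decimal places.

8 min = 480 s
Audio total: 448 + 192 + 64 = 704 kbps = 0.704 Mbps.
Total bitrate: 79.3 + 0.704 = 80.004 Mbps.
Stream data: 80.004 Mbps × 480 s = 38401.9 Mb.
With 5% container overhead: ×1.05.
40,322 Mb = 5,040,252,000 bytes ÷ 1,073,741,824 = 4.694 GiB.

4.694 GiB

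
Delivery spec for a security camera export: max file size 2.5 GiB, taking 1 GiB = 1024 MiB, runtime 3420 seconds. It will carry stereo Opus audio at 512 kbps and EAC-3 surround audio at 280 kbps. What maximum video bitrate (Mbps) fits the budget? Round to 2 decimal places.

Budget: 2.5 GiB = 21474.8 Mb.
Total bitrate budget: 21474.8 Mb / 3420 s = 6.279 Mbps.
Audio total: 512 + 280 = 792 kbps = 0.792 Mbps.
Video: 6.279 − 0.792 = 5.487 Mbps.

5.49 Mbps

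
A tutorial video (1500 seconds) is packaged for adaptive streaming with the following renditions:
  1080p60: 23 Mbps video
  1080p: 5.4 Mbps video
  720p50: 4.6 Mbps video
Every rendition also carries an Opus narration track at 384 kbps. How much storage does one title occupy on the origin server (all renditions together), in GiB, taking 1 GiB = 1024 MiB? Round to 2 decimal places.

Audio: 384 kbps = 0.384 Mbps.
Sum of rendition bitrates: (23+0.384) + (5.4+0.384) + (4.6+0.384) = 34.152 Mbps.
× 1500 s = 51,228 Mb = 6,404 MB = 5.964 GiB.

5.96 GiB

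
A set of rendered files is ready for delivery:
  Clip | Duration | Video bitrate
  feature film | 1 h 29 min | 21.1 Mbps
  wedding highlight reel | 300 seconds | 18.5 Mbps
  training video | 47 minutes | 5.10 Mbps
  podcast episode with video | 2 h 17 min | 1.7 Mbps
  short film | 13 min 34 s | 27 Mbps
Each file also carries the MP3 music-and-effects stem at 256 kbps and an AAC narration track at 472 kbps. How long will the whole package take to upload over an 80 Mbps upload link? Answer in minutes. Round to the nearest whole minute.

38 minutes

Audio total: 256 + 472 = 728 kbps = 0.728 Mbps.
feature film: 21.828 Mbps × 5340 s = 116561.5 Mb
wedding highlight reel: 19.228 Mbps × 300 s = 5768.4 Mb
training video: 5.828 Mbps × 2820 s = 16435.0 Mb
podcast episode with video: 2.428 Mbps × 8220 s = 19958.2 Mb
short film: 27.728 Mbps × 814 s = 22570.6 Mb
Total: 181293.6 Mb = 22661.7 MB.
At 80 Mbps: 181293.6 / 80 = 2266 s ≈ 37.8 minutes.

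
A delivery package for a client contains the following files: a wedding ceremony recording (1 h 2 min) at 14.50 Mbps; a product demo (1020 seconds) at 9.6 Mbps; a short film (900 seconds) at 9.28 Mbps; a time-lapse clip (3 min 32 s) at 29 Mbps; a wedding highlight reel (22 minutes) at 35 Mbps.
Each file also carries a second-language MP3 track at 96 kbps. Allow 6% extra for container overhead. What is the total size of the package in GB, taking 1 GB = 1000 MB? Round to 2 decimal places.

16.58 GB

Audio: 96 kbps = 0.096 Mbps.
wedding ceremony recording: 14.596 Mbps × 3720 s × 1.06 = 57554.9 Mb
product demo: 9.696 Mbps × 1020 s × 1.06 = 10483.3 Mb
short film: 9.376 Mbps × 900 s × 1.06 = 8944.7 Mb
time-lapse clip: 29.096 Mbps × 212 s × 1.06 = 6538.5 Mb
wedding highlight reel: 35.096 Mbps × 1320 s × 1.06 = 49106.3 Mb
Total: 132627.7 Mb = 16578.5 MB.
= 16.58 GB.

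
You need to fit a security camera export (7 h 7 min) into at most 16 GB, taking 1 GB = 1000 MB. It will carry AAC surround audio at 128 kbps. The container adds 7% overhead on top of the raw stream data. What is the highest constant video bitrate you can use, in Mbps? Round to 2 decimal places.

Budget: 16 GB = 128000.0 Mb.
Stream payload after overhead: 128000.0 / 1.07 = 119626.2 Mb.
7 h 7 min = 427 min = 25620 s
Total bitrate budget: 119626.2 Mb / 25620 s = 4.669 Mbps.
Audio: 128 kbps = 0.128 Mbps.
Video: 4.669 − 0.128 = 4.541 Mbps.

4.54 Mbps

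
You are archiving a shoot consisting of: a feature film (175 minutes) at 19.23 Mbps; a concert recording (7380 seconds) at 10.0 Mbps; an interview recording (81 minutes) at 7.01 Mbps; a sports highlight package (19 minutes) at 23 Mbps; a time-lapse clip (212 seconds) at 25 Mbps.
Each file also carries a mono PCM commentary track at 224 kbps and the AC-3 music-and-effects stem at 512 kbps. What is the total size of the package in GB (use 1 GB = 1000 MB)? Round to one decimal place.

44.9 GB

Audio total: 224 + 512 = 736 kbps = 0.736 Mbps.
feature film: 19.966 Mbps × 10500 s = 209643.0 Mb
concert recording: 10.736 Mbps × 7380 s = 79231.7 Mb
interview recording: 7.746 Mbps × 4860 s = 37645.6 Mb
sports highlight package: 23.736 Mbps × 1140 s = 27059.0 Mb
time-lapse clip: 25.736 Mbps × 212 s = 5456.0 Mb
Total: 359035.3 Mb = 44879.4 MB.
= 44.88 GB.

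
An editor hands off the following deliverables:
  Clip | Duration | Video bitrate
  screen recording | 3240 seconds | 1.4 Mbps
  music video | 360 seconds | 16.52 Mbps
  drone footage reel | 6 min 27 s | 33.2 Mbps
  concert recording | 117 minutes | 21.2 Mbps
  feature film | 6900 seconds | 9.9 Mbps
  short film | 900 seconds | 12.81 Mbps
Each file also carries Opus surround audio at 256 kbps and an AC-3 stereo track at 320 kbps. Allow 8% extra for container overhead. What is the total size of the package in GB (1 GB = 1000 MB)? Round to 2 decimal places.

Audio total: 256 + 320 = 576 kbps = 0.576 Mbps.
screen recording: 1.976 Mbps × 3240 s × 1.08 = 6914.4 Mb
music video: 17.096 Mbps × 360 s × 1.08 = 6646.9 Mb
drone footage reel: 33.776 Mbps × 387 s × 1.08 = 14117.0 Mb
concert recording: 21.776 Mbps × 7020 s × 1.08 = 165096.9 Mb
feature film: 10.476 Mbps × 6900 s × 1.08 = 78067.2 Mb
short film: 13.386 Mbps × 900 s × 1.08 = 13011.2 Mb
Total: 283853.6 Mb = 35481.7 MB.
= 35.48 GB.

35.48 GB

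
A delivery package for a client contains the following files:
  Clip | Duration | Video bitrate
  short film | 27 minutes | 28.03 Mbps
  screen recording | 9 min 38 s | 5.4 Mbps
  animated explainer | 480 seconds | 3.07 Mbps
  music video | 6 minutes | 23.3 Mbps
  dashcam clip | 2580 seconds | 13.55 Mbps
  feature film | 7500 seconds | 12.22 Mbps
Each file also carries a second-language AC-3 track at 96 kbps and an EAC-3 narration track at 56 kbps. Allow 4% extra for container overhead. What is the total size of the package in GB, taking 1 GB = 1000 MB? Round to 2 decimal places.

Audio total: 96 + 56 = 152 kbps = 0.152 Mbps.
short film: 28.182 Mbps × 1620 s × 1.04 = 47481.0 Mb
screen recording: 5.552 Mbps × 578 s × 1.04 = 3337.4 Mb
animated explainer: 3.222 Mbps × 480 s × 1.04 = 1608.4 Mb
music video: 23.452 Mbps × 360 s × 1.04 = 8780.4 Mb
dashcam clip: 13.702 Mbps × 2580 s × 1.04 = 36765.2 Mb
feature film: 12.372 Mbps × 7500 s × 1.04 = 96501.6 Mb
Total: 194474.1 Mb = 24309.3 MB.
= 24.31 GB.

24.31 GB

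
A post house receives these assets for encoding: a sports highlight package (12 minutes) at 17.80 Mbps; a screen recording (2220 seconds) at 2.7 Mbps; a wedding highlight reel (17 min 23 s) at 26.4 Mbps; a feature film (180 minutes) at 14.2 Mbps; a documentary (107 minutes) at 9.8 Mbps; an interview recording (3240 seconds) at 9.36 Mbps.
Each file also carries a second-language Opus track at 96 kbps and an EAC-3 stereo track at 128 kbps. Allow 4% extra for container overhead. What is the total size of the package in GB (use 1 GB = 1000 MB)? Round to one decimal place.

Audio total: 96 + 128 = 224 kbps = 0.224 Mbps.
sports highlight package: 18.024 Mbps × 720 s × 1.04 = 13496.4 Mb
screen recording: 2.924 Mbps × 2220 s × 1.04 = 6750.9 Mb
wedding highlight reel: 26.624 Mbps × 1043 s × 1.04 = 28879.6 Mb
feature film: 14.424 Mbps × 10800 s × 1.04 = 162010.4 Mb
documentary: 10.024 Mbps × 6420 s × 1.04 = 66928.2 Mb
interview recording: 9.584 Mbps × 3240 s × 1.04 = 32294.2 Mb
Total: 310359.7 Mb = 38795.0 MB.
= 38.79 GB.

38.8 GB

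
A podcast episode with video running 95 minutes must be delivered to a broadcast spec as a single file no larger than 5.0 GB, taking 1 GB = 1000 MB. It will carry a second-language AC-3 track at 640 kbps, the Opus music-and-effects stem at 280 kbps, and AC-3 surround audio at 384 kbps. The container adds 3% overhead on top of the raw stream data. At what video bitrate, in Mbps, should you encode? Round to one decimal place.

Budget: 5.0 GB = 40000.0 Mb.
Stream payload after overhead: 40000.0 / 1.03 = 38835.0 Mb.
95 min = 5700 s
Total bitrate budget: 38835.0 Mb / 5700 s = 6.813 Mbps.
Audio total: 640 + 280 + 384 = 1304 kbps = 1.304 Mbps.
Video: 6.813 − 1.304 = 5.509 Mbps.

5.5 Mbps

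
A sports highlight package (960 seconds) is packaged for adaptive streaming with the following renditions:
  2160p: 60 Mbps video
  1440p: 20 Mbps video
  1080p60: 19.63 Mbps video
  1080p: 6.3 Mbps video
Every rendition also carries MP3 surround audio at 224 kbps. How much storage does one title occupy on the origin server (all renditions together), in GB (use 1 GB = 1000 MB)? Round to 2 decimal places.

Audio: 224 kbps = 0.224 Mbps.
Sum of rendition bitrates: (60+0.224) + (20+0.224) + (19.63+0.224) + (6.3+0.224) = 106.826 Mbps.
× 960 s = 102,553 Mb = 12,819 MB = 12.82 GB.

12.82 GB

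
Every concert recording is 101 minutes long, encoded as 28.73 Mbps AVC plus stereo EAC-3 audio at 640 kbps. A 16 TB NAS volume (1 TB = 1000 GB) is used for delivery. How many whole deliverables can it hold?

101 min = 6060 s
Audio: 640 kbps = 0.640 Mbps.
Total bitrate: 29.370 Mbps.
Per item: 29.370 Mbps × 6060 s = 177,982 Mb = 22,248 MB.
Capacity: 16 TB = 128,000,000 Mb; 719.17 items → 719 complete.

719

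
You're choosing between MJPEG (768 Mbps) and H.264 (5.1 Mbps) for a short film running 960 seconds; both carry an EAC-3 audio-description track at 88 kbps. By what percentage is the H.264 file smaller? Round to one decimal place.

99.3%

Audio: 88 kbps = 0.088 Mbps.
MJPEG: 768.088 Mbps × 960 s = 737364.5 Mb = 85.841 GiB.
H.264: 5.188 Mbps × 960 s = 4980.5 Mb = 0.580 GiB.
Reduction: (1 − 0.580/85.841) × 100 = 99.32%.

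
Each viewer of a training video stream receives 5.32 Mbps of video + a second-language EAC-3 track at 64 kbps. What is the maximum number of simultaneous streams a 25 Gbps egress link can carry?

Audio: 64 kbps = 0.064 Mbps.
Per-viewer media rate: 5.384 Mbps.
25 Gbps = 25,000 Mbps; 25,000 / 5.384 = 4643.39 → 4643 viewers.

4643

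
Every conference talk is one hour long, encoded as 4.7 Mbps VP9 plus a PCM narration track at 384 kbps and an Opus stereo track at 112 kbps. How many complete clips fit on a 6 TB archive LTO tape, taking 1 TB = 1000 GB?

2566

1 h = 3600 s
Audio total: 384 + 112 = 496 kbps = 0.496 Mbps.
Total bitrate: 5.196 Mbps.
Per item: 5.196 Mbps × 3600 s = 18,706 Mb = 2,338 MB.
Capacity: 6 TB = 48,000,000 Mb; 2566.08 items → 2566 complete.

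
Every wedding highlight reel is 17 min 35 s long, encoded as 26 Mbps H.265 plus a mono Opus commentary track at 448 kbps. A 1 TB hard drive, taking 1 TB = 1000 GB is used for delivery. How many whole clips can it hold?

17 min 35 s = 1055 s
Audio: 448 kbps = 0.448 Mbps.
Total bitrate: 26.448 Mbps.
Per item: 26.448 Mbps × 1055 s = 27,903 Mb = 3,488 MB.
Capacity: 1 TB = 8,000,000 Mb; 286.71 items → 286 complete.

286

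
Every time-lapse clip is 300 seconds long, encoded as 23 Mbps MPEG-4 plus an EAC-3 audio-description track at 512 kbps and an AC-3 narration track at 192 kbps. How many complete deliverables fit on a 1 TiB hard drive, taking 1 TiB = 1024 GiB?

Audio total: 512 + 192 = 704 kbps = 0.704 Mbps.
Total bitrate: 23.704 Mbps.
Per item: 23.704 Mbps × 300 s = 7,111 Mb = 888.9 MB.
Capacity: 1 TiB = 8,796,093 Mb; 1236.94 items → 1236 complete.

1236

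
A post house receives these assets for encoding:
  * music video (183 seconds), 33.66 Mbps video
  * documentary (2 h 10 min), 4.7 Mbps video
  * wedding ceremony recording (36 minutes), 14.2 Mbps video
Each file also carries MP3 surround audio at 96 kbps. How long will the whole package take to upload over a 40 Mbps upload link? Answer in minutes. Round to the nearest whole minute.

31 minutes

Audio: 96 kbps = 0.096 Mbps.
music video: 33.756 Mbps × 183 s = 6177.3 Mb
documentary: 4.796 Mbps × 7800 s = 37408.8 Mb
wedding ceremony recording: 14.296 Mbps × 2160 s = 30879.4 Mb
Total: 74465.5 Mb = 9308.2 MB.
At 40 Mbps: 74465.5 / 40 = 1862 s ≈ 31 minutes.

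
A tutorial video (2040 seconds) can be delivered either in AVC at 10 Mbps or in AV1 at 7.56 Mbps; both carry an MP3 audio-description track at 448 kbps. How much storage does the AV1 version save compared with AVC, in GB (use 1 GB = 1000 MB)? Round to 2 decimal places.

Audio: 448 kbps = 0.448 Mbps.
AVC: 10.448 Mbps × 2040 s = 21313.9 Mb = 2.664 GB.
AV1: 8.008 Mbps × 2040 s = 16336.3 Mb = 2.042 GB.
Saving: 2.664 − 2.042 = 0.622 GB.

0.62 GB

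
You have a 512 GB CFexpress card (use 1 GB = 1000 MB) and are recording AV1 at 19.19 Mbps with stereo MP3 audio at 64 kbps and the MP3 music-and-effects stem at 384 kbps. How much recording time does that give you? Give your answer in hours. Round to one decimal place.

Audio total: 64 + 384 = 448 kbps = 0.448 Mbps.
Total bitrate: 19.19 + 0.448 = 19.638 Mbps.
Capacity: 512 GB = 4,096,000 Mb.
Recording time: 4,096,000 / 19.638 = 208,575 s ≈ 57.9 hours.

57.9 hours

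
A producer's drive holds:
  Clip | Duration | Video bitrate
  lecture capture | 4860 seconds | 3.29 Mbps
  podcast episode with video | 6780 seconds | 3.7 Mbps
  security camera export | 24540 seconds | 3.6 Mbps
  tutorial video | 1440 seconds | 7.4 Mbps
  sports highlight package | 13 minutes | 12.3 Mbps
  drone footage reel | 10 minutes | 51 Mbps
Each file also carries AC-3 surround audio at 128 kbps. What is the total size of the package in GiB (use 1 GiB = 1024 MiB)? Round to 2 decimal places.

Audio: 128 kbps = 0.128 Mbps.
lecture capture: 3.418 Mbps × 4860 s = 16611.5 Mb
podcast episode with video: 3.828 Mbps × 6780 s = 25953.8 Mb
security camera export: 3.728 Mbps × 24540 s = 91485.1 Mb
tutorial video: 7.528 Mbps × 1440 s = 10840.3 Mb
sports highlight package: 12.428 Mbps × 780 s = 9693.8 Mb
drone footage reel: 51.128 Mbps × 600 s = 30676.8 Mb
Total: 185261.4 Mb = 23157.7 MB.
= 21.57 GiB.

21.57 GiB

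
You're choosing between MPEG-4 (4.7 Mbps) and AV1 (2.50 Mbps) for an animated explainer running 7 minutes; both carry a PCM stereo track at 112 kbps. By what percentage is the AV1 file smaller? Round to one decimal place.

45.7%

7 min = 420 s
Audio: 112 kbps = 0.112 Mbps.
MPEG-4: 4.812 Mbps × 420 s = 2021.0 Mb = 252.630 MB.
AV1: 2.612 Mbps × 420 s = 1097.0 Mb = 137.130 MB.
Reduction: (1 − 137.130/252.630) × 100 = 45.72%.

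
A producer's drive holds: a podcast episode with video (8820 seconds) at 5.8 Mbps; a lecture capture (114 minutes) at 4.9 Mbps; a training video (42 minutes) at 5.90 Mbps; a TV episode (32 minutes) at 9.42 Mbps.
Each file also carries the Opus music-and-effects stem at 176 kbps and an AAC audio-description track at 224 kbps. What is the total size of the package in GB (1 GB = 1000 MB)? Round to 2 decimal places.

Audio total: 176 + 224 = 400 kbps = 0.400 Mbps.
podcast episode with video: 6.200 Mbps × 8820 s = 54684.0 Mb
lecture capture: 5.300 Mbps × 6840 s = 36252.0 Mb
training video: 6.300 Mbps × 2520 s = 15876.0 Mb
TV episode: 9.820 Mbps × 1920 s = 18854.4 Mb
Total: 125666.4 Mb = 15708.3 MB.
= 15.71 GB.

15.71 GB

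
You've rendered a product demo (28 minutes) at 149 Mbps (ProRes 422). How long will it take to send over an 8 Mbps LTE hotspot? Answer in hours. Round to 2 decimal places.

8.69 hours

28 min = 1680 s
File: 149.000 Mbps × 1680 s = 250320.0 Mb.
At 8 Mbps: 250320.0 / 8 = 31290.0 s ≈ 8.69 hours.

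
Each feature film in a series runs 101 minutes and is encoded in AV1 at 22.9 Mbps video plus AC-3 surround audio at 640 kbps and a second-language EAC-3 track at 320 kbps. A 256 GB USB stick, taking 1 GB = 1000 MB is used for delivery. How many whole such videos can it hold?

14

101 min = 6060 s
Audio total: 640 + 320 = 960 kbps = 0.960 Mbps.
Total bitrate: 23.860 Mbps.
Per item: 23.860 Mbps × 6060 s = 144,592 Mb = 18,074 MB.
Capacity: 256 GB = 2,048,000 Mb; 14.16 items → 14 complete.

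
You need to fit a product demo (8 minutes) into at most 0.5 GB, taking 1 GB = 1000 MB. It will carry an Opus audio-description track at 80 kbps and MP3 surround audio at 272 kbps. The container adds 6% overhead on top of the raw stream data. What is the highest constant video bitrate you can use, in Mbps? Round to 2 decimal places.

7.51 Mbps

Budget: 0.5 GB = 4000.0 Mb.
Stream payload after overhead: 4000.0 / 1.06 = 3773.6 Mb.
8 min = 480 s
Total bitrate budget: 3773.6 Mb / 480 s = 7.862 Mbps.
Audio total: 80 + 272 = 352 kbps = 0.352 Mbps.
Video: 7.862 − 0.352 = 7.510 Mbps.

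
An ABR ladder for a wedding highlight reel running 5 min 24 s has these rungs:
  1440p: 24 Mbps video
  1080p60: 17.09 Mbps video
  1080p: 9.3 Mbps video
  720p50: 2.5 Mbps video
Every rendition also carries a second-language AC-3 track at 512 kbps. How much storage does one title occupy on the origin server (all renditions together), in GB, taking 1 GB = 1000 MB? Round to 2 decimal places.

5 min 24 s = 324 s
Audio: 512 kbps = 0.512 Mbps.
Sum of rendition bitrates: (24+0.512) + (17.09+0.512) + (9.3+0.512) + (2.5+0.512) = 54.938 Mbps.
× 324 s = 17,800 Mb = 2,225 MB = 2.225 GB.

2.22 GB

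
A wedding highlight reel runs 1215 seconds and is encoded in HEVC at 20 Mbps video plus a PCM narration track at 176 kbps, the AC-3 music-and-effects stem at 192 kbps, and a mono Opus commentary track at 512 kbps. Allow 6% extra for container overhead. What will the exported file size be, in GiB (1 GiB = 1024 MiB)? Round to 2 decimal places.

3.13 GiB

Audio total: 176 + 192 + 512 = 880 kbps = 0.880 Mbps.
Total bitrate: 20 + 0.880 = 20.880 Mbps.
Stream data: 20.880 Mbps × 1215 s = 25369.2 Mb.
With 6% container overhead: ×1.06.
26,891 Mb = 3,361,419,000 bytes ÷ 1,073,741,824 = 3.131 GiB.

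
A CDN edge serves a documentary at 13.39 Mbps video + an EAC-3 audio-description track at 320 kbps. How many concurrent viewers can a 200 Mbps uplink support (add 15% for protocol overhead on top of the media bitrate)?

12

Audio: 320 kbps = 0.320 Mbps.
Per-viewer media rate: 13.710 Mbps.
On the wire with 15% overhead: 15.767 Mbps.
200 Mbps = 200.0 Mbps; 200.0 / 15.767 = 12.69 → 12 viewers.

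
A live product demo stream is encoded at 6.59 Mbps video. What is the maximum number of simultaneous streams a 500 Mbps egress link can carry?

500 Mbps = 500.0 Mbps; 500.0 / 6.590 = 75.87 → 75 viewers.

75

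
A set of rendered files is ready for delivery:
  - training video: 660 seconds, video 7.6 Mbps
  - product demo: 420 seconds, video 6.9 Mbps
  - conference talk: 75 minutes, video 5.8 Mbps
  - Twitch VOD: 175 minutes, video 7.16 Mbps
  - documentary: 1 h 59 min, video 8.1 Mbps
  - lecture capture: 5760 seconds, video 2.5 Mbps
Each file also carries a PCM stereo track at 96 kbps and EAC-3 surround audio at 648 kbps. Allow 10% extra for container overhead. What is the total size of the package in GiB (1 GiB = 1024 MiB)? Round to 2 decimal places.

25.99 GiB

Audio total: 96 + 648 = 744 kbps = 0.744 Mbps.
training video: 8.344 Mbps × 660 s × 1.10 = 6057.7 Mb
product demo: 7.644 Mbps × 420 s × 1.10 = 3531.5 Mb
conference talk: 6.544 Mbps × 4500 s × 1.10 = 32392.8 Mb
Twitch VOD: 7.904 Mbps × 10500 s × 1.10 = 91291.2 Mb
documentary: 8.844 Mbps × 7140 s × 1.10 = 69460.8 Mb
lecture capture: 3.244 Mbps × 5760 s × 1.10 = 20554.0 Mb
Total: 223288.0 Mb = 27911.0 MB.
= 25.99 GiB.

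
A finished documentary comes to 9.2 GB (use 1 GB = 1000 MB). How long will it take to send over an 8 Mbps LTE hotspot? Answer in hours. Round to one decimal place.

File: 9.2 GB = 73600.0 Mb.
At 8 Mbps: 73600.0 / 8 = 9200.0 s ≈ 2.56 hours.

2.6 hours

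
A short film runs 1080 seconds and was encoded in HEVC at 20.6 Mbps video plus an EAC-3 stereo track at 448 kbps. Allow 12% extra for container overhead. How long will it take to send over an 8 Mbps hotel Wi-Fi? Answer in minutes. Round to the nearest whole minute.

53 minutes

Audio: 448 kbps = 0.448 Mbps.
Total bitrate: 21.048 Mbps.
File: 21.048 Mbps × 1080 s = 22731.8 Mb.
With 12% container overhead: ×1.12. → 25459.7 Mb.
At 8 Mbps: 25459.7 / 8 = 3182.5 s ≈ 53 minutes.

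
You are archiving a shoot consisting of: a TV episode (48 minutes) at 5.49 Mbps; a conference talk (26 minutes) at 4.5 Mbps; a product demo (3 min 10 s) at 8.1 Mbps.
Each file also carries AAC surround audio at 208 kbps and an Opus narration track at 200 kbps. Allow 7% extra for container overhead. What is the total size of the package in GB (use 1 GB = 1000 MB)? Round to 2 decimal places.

3.51 GB

Audio total: 208 + 200 = 408 kbps = 0.408 Mbps.
TV episode: 5.898 Mbps × 2880 s × 1.07 = 18175.3 Mb
conference talk: 4.908 Mbps × 1560 s × 1.07 = 8192.4 Mb
product demo: 8.508 Mbps × 190 s × 1.07 = 1729.7 Mb
Total: 28097.4 Mb = 3512.2 MB.
= 3.512 GB.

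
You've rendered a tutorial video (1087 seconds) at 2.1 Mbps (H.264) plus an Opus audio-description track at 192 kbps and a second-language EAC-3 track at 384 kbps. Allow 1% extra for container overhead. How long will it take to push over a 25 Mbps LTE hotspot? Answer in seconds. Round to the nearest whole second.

Audio total: 192 + 384 = 576 kbps = 0.576 Mbps.
Total bitrate: 2.676 Mbps.
File: 2.676 Mbps × 1087 s = 2908.8 Mb.
With 1% container overhead: ×1.01. → 2937.9 Mb.
At 25 Mbps: 2937.9 / 25 = 117.5 s ≈ 118 seconds.

118 seconds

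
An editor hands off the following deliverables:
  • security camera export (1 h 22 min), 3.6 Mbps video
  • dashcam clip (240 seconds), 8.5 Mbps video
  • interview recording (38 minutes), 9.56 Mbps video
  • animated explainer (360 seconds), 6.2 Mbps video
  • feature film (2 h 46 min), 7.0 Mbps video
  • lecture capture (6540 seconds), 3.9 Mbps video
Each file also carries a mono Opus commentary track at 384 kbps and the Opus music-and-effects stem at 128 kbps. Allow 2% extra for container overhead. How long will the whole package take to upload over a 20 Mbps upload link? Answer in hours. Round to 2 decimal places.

Audio total: 384 + 128 = 512 kbps = 0.512 Mbps.
security camera export: 4.112 Mbps × 4920 s × 1.02 = 20635.7 Mb
dashcam clip: 9.012 Mbps × 240 s × 1.02 = 2206.1 Mb
interview recording: 10.072 Mbps × 2280 s × 1.02 = 23423.4 Mb
animated explainer: 6.712 Mbps × 360 s × 1.02 = 2464.6 Mb
feature film: 7.512 Mbps × 9960 s × 1.02 = 76315.9 Mb
lecture capture: 4.412 Mbps × 6540 s × 1.02 = 29431.6 Mb
Total: 154477.4 Mb = 19309.7 MB.
At 20 Mbps: 154477.4 / 20 = 7724 s ≈ 2.15 hours.

2.15 hours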